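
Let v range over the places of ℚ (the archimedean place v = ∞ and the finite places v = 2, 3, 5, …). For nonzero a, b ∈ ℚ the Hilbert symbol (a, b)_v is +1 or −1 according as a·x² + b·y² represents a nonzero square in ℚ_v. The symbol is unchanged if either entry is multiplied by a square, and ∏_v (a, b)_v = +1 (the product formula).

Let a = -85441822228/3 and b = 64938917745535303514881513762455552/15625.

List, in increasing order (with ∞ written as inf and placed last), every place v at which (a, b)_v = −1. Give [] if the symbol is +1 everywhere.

(a, b) ≡ (-399, 76038) mod (ℚ^×)²; places V = {2, 3, 5, 7, 13, 19, 23, 29, ∞}.
(a,b)_5: α=0, u≡4; β=-6, v≡2 (mod 5); (4|5)=+1, (2|5)=-1; sign (−1)^0·+1^-6·-1^0 = +1.
(a,b)_19: α=3, u≡7; β=7, v≡14 (mod 19); (7|19)=+1, (14|19)=-1; sign (−1)^1·+1^7·-1^3 = +1.
(a,b)_23: α=2, u≡22; β=5, v≡10 (mod 23); (22|23)=-1, (10|23)=-1; sign (−1)^0·-1^5·-1^2 = -1.
(a,b)_7: α=1, u≡3; β=2, v≡2 (mod 7); (3|7)=-1, (2|7)=+1; sign (−1)^0·-1^2·+1^1 = +1.
(a,b)_2: α=2, β=17; u≡1, v≡3 (mod 8); ε(u)ε(v)=0·1, αω(v)=2·1, βω(u)=17·0; sum ≡ 0  ⇒  +1.
(a,b)_13: α=0, u≡10; β=4, v≡10 (mod 13); (10|13)=+1, (10|13)=+1; sign (−1)^0·+1^4·+1^0 = +1.
(a,b)_∞: sgn(-399)=−, sgn(76038)=+, so +1.
(a,b)_29: α=2, u≡6; β=5, v≡19 (mod 29); (6|29)=+1, (19|29)=-1; sign (−1)^0·+1^5·-1^2 = +1.
(a,b)_3: α=-1, u≡2; β=1, v≡2 (mod 3); (2|3)=-1, (2|3)=-1; sign (−1)^1·-1^1·-1^-1 = -1.
Ram(-399, 76038) = {3, 23}; no ℚ_3-point on the conic.

[3, 23]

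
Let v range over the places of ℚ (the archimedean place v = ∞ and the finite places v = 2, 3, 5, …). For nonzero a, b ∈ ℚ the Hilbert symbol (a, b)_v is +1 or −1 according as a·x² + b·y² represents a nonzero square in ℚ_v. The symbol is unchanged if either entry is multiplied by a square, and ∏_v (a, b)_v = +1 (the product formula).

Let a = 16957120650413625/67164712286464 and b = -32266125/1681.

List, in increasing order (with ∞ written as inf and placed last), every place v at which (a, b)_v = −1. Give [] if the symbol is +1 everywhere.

(a, b) ≡ (4945, -143405) mod (ℚ^×)²; places V = {2, 3, 5, 11, 13, 23, 29, 31, 41, 43, ∞}.
(a,b)_2: α=-8, β=0; u≡1, v≡3 (mod 8); ε(u)ε(v)=0·1, αω(v)=-8·1, βω(u)=0·0; sum ≡ 0  ⇒  +1.
(a,b)_5: α=3, u≡1; β=3, v≡1 (mod 5); (1|5)=+1, (1|5)=+1; sign (−1)^0·+1^3·+1^3 = +1.
(a,b)_23: α=1, u≡9; β=1, v≡5 (mod 23); (9|23)=+1, (5|23)=-1; sign (−1)^1·+1^1·-1^1 = +1.
(a,b)_∞: sgn(4945)=+, sgn(-143405)=−, so +1.
(a,b)_43: α=3, u≡42; β=1, v≡26 (mod 43); (42|43)=-1, (26|43)=-1; sign (−1)^1·-1^1·-1^3 = -1.
(a,b)_31: α=-4, u≡9; β=0, v≡10 (mod 31); (9|31)=+1, (10|31)=+1; sign (−1)^0·+1^0·+1^-4 = +1.
(a,b)_13: α=-2, u≡11; β=0, v≡11 (mod 13); (11|13)=-1, (11|13)=-1; sign (−1)^0·-1^0·-1^-2 = +1.
(a,b)_3: α=6, u≡1; β=2, v≡1 (mod 3); (1|3)=+1, (1|3)=+1; sign (−1)^0·+1^2·+1^6 = +1.
(a,b)_41: α=-2, u≡31; β=-2, v≡14 (mod 41); (31|41)=+1, (14|41)=-1; sign (−1)^0·+1^-2·-1^-2 = +1.
(a,b)_29: α=2, u≡8; β=1, v≡11 (mod 29); (8|29)=-1, (11|29)=-1; sign (−1)^0·-1^1·-1^2 = -1.
(a,b)_11: α=2, u≡6; β=0, v≡6 (mod 11); (6|11)=-1, (6|11)=-1; sign (−1)^0·-1^0·-1^2 = +1.
Ram(4945, -143405) = {29, 43}; no ℚ_29-point on the conic.

[29, 43]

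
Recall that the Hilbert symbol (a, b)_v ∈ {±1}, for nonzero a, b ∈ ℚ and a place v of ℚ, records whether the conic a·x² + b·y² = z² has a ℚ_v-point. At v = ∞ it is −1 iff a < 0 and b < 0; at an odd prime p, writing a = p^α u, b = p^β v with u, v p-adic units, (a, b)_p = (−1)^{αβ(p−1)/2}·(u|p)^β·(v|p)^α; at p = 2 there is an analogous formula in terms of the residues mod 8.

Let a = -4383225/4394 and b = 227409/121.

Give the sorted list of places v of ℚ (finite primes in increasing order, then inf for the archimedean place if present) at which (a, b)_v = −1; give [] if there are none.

(a, b) ≡ (-4186, 4641) mod (ℚ^×)²; places V = {2, 3, 5, 7, 11, 13, 17, 23, ∞}.
(a,b)_2: α=-1, β=0; u≡3, v≡1 (mod 8); ε(u)ε(v)=1·0, αω(v)=-1·0, βω(u)=0·1; sum ≡ 0  ⇒  +1.
(a,b)_13: α=-3, u≡12; β=1, v≡2 (mod 13); (12|13)=+1, (2|13)=-1; sign (−1)^0·+1^1·-1^-3 = -1.
(a,b)_7: α=1, u≡2; β=3, v≡6 (mod 7); (2|7)=+1, (6|7)=-1; sign (−1)^1·+1^3·-1^1 = +1.
(a,b)_3: α=2, u≡2; β=1, v≡2 (mod 3); (2|3)=-1, (2|3)=-1; sign (−1)^0·-1^1·-1^2 = -1.
(a,b)_23: α=1, u≡3; β=0, v≡9 (mod 23); (3|23)=+1, (9|23)=+1; sign (−1)^0·+1^0·+1^1 = +1.
(a,b)_5: α=2, u≡4; β=0, v≡4 (mod 5); (4|5)=+1, (4|5)=+1; sign (−1)^0·+1^0·+1^2 = +1.
(a,b)_∞: sgn(-4186)=−, sgn(4641)=+, so +1.
(a,b)_17: α=0, u≡9; β=1, v≡16 (mod 17); (9|17)=+1, (16|17)=+1; sign (−1)^0·+1^1·+1^0 = +1.
(a,b)_11: α=2, u≡4; β=-2, v≡6 (mod 11); (4|11)=+1, (6|11)=-1; sign (−1)^0·+1^-2·-1^2 = +1.
(-4186, 4641 / ℚ) ramifies at {3, 13}: a division algebra.

[3, 13]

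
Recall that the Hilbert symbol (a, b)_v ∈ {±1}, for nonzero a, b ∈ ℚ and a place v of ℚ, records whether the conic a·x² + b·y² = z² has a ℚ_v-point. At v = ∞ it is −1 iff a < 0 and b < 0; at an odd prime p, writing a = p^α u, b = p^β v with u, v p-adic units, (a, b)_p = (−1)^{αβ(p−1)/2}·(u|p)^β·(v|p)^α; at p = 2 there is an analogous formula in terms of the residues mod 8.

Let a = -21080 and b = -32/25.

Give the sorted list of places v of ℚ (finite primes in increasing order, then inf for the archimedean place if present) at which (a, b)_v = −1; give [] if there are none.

[2, 5, 31, inf]

(a, b) ≡ (-5270, -2) mod (ℚ^×)²; places V = {2, 5, 17, 31, ∞}.
(a,b)_31: α=1, u≡2; β=0, v≡26 (mod 31); (2|31)=+1, (26|31)=-1; sign (−1)^0·+1^0·-1^1 = -1.
(a,b)_5: α=1, u≡4; β=-2, v≡3 (mod 5); (4|5)=+1, (3|5)=-1; sign (−1)^0·+1^-2·-1^1 = -1.
(a,b)_17: α=1, u≡1; β=0, v≡13 (mod 17); (1|17)=+1, (13|17)=+1; sign (−1)^0·+1^0·+1^1 = +1.
(a,b)_∞: sgn(-5270)=−, sgn(-2)=−, so -1.
(a,b)_2: α=3, β=5; u≡5, v≡7 (mod 8); ε(u)ε(v)=0·1, αω(v)=3·0, βω(u)=5·1; sum ≡ 1  ⇒  -1.
Ram(-5270, -2) = {2, 5, 31, ∞}; no ℚ_2-point on the conic.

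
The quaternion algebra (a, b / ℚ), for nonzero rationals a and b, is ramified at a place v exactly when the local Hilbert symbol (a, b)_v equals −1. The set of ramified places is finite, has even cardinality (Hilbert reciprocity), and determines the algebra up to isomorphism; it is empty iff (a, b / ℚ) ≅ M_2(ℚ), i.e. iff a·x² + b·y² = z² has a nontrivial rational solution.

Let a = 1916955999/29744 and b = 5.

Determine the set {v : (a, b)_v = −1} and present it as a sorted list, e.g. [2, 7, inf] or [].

Mod squares: a ≡ 975821, b ≡ 5. Check v ∈ {∞, 2, 3, 5, 7, 11, 13, 19, 23, 29}.
v=13: a=13^-2·(≡7), b=13^0·(≡5) mod 13; (7|13)=-1, (5|13)=-1; (−1)^{-2·0·6}·(-1)^0·(-1)^-2 = +1.
v=19: a=19^1·(≡3), b=19^0·(≡5) mod 19; (3|19)=-1, (5|19)=+1; (−1)^{1·0·9}·(-1)^0·(+1)^1 = +1.
v=2: v_2(a)=-4, v_2(b)=0; units ≡ 5, 5 (mod 8); ε·ε+αω+βω = 0·0+-4·1+0·1 ≡ 0  ⇒  (a,b)_2 = +1.
v=5: a=5^0·(≡1), b=5^1·(≡1) mod 5; (1|5)=+1, (1|5)=+1; (−1)^{0·1·2}·(+1)^1·(+1)^0 = +1.
v=23: a=23^1·(≡20), b=23^0·(≡5) mod 23; (20|23)=-1, (5|23)=-1; (−1)^{1·0·11}·(-1)^0·(-1)^1 = -1.
v=∞: 975821 > 0 and 5 > 0  ⇒  (a,b)_∞ = +1.
v=11: a=11^-1·(≡10), b=11^0·(≡5) mod 11; (10|11)=-1, (5|11)=+1; (−1)^{-1·0·5}·(-1)^0·(+1)^-1 = +1.
v=3: a=3^2·(≡2), b=3^0·(≡2) mod 3; (2|3)=-1, (2|3)=-1; (−1)^{2·0·1}·(-1)^0·(-1)^2 = +1.
v=7: a=7^5·(≡6), b=7^0·(≡5) mod 7; (6|7)=-1, (5|7)=-1; (−1)^{5·0·3}·(-1)^0·(-1)^5 = -1.
v=29: a=29^1·(≡6), b=29^0·(≡5) mod 29; (6|29)=+1, (5|29)=+1; (−1)^{1·0·14}·(+1)^0·(+1)^1 = +1.
|Ram(975821, 5)| = 2, even; anisotropic at {7, 23}.

[7, 23]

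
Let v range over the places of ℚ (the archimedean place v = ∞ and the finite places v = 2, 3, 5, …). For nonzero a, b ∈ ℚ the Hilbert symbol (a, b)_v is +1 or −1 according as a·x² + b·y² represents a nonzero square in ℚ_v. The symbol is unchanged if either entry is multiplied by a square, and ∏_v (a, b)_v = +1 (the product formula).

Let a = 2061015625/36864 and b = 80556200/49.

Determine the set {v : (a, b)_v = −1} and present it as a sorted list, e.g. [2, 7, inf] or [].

Mod squares: a ≡ 131905, b ≡ 805562. Check v ∈ {∞, 2, 3, 5, 7, 17, 19, 23, 29, 31, 37, 43}.
v=3: a=3^-2·(≡1), b=3^0·(≡2) mod 3; (1|3)=+1, (2|3)=-1; (−1)^{-2·0·1}·(+1)^0·(-1)^-2 = +1.
v=5: a=5^7·(≡4), b=5^2·(≡2) mod 5; (4|5)=+1, (2|5)=-1; (−1)^{7·2·2}·(+1)^2·(-1)^7 = -1.
v=19: a=19^0·(≡17), b=19^1·(≡11) mod 19; (17|19)=+1, (11|19)=+1; (−1)^{0·1·9}·(+1)^1·(+1)^0 = +1.
v=23: a=23^1·(≡1), b=23^0·(≡19) mod 23; (1|23)=+1, (19|23)=-1; (−1)^{1·0·11}·(+1)^0·(-1)^1 = -1.
v=7: a=7^0·(≡2), b=7^-2·(≡4) mod 7; (2|7)=+1, (4|7)=+1; (−1)^{0·-2·3}·(+1)^-2·(+1)^0 = +1.
v=43: a=43^0·(≡13), b=43^1·(≡39) mod 43; (13|43)=+1, (39|43)=-1; (−1)^{0·1·21}·(+1)^1·(-1)^0 = +1.
v=31: a=31^1·(≡14), b=31^0·(≡26) mod 31; (14|31)=+1, (26|31)=-1; (−1)^{1·0·15}·(+1)^0·(-1)^1 = -1.
v=17: a=17^0·(≡9), b=17^1·(≡7) mod 17; (9|17)=+1, (7|17)=-1; (−1)^{0·1·8}·(+1)^1·(-1)^0 = +1.
v=29: a=29^0·(≡25), b=29^1·(≡9) mod 29; (25|29)=+1, (9|29)=+1; (−1)^{0·1·14}·(+1)^1·(+1)^0 = +1.
v=2: v_2(a)=-12, v_2(b)=3; units ≡ 1, 5 (mod 8); ε·ε+αω+βω = 0·0+-12·1+3·0 ≡ 0  ⇒  (a,b)_2 = +1.
v=∞: 131905 > 0 and 805562 > 0  ⇒  (a,b)_∞ = +1.
v=37: a=37^1·(≡15), b=37^0·(≡8) mod 37; (15|37)=-1, (8|37)=-1; (−1)^{1·0·18}·(-1)^0·(-1)^1 = -1.
(131905, 805562 / ℚ) ramifies at {5, 23, 31, 37}: a division algebra.

[5, 23, 31, 37]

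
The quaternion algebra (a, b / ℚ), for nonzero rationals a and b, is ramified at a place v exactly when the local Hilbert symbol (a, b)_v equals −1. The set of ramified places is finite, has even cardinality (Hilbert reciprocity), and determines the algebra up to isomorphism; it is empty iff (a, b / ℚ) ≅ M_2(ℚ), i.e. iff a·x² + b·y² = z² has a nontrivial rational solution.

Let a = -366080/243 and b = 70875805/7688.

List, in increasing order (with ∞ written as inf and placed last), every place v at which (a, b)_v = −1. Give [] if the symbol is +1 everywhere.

[2, 3, 11, 13]

Mod squares: a ≡ -4290, b ≡ 10010. Check v ∈ {∞, 2, 3, 5, 7, 11, 13, 17, 31}.
v=31: a=31^0·(≡25), b=31^-2·(≡5) mod 31; (25|31)=+1, (5|31)=+1; (−1)^{0·-2·15}·(+1)^-2·(+1)^0 = +1.
v=5: a=5^1·(≡3), b=5^1·(≡2) mod 5; (3|5)=-1, (2|5)=-1; (−1)^{1·1·2}·(-1)^1·(-1)^1 = +1.
v=11: a=11^1·(≡6), b=11^1·(≡6) mod 11; (6|11)=-1, (6|11)=-1; (−1)^{1·1·5}·(-1)^1·(-1)^1 = -1.
v=7: a=7^0·(≡4), b=7^3·(≡1) mod 7; (4|7)=+1, (1|7)=+1; (−1)^{0·3·3}·(+1)^3·(+1)^0 = +1.
v=∞: -4290 < 0 and 10010 > 0  ⇒  (a,b)_∞ = +1.
v=2: v_2(a)=9, v_2(b)=-3; units ≡ 7, 5 (mod 8); ε·ε+αω+βω = 1·0+9·1+-3·0 ≡ 1  ⇒  (a,b)_2 = -1.
v=13: a=13^1·(≡7), b=13^1·(≡9) mod 13; (7|13)=-1, (9|13)=+1; (−1)^{1·1·6}·(-1)^1·(+1)^1 = -1.
v=17: a=17^0·(≡3), b=17^2·(≡5) mod 17; (3|17)=-1, (5|17)=-1; (−1)^{0·2·8}·(-1)^2·(-1)^0 = +1.
v=3: a=3^-5·(≡1), b=3^0·(≡2) mod 3; (1|3)=+1, (2|3)=-1; (−1)^{-5·0·1}·(+1)^0·(-1)^-5 = -1.
Ram(-4290, 10010) = {2, 3, 11, 13}; no ℚ_2-point on the conic.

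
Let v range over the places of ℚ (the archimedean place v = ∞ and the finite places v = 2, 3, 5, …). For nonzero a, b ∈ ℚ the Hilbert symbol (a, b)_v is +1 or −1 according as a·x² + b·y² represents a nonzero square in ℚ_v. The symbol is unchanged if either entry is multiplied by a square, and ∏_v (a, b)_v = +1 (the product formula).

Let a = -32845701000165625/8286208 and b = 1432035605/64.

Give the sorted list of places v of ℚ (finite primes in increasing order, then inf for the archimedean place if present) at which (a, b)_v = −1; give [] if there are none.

[11, 13]

(a, b) ≡ (-95095, 8645) mod (ℚ^×)²; places V = {2, 5, 7, 11, 13, 17, 19, 37, 41, ∞}.
(a,b)_37: α=2, u≡23; β=2, v≡13 (mod 37); (23|37)=-1, (13|37)=-1; sign (−1)^0·-1^2·-1^2 = +1.
(a,b)_13: α=1, u≡12; β=1, v≡7 (mod 13); (12|13)=+1, (7|13)=-1; sign (−1)^0·+1^1·-1^1 = -1.
(a,b)_11: α=1, u≡3; β=2, v≡8 (mod 11); (3|11)=+1, (8|11)=-1; sign (−1)^0·+1^2·-1^1 = -1.
(a,b)_41: α=4, u≡40; β=0, v≡3 (mod 41); (40|41)=+1, (3|41)=-1; sign (−1)^0·+1^0·-1^4 = +1.
(a,b)_19: α=1, u≡11; β=1, v≡18 (mod 19); (11|19)=+1, (18|19)=-1; sign (−1)^1·+1^1·-1^1 = +1.
(a,b)_∞: sgn(-95095)=−, sgn(8645)=+, so +1.
(a,b)_17: α=-2, u≡5; β=0, v≡2 (mod 17); (5|17)=-1, (2|17)=+1; sign (−1)^0·-1^0·+1^-2 = +1.
(a,b)_7: α=-1, u≡1; β=1, v≡3 (mod 7); (1|7)=+1, (3|7)=-1; sign (−1)^1·+1^1·-1^-1 = +1.
(a,b)_5: α=5, u≡4; β=1, v≡4 (mod 5); (4|5)=+1, (4|5)=+1; sign (−1)^0·+1^1·+1^5 = +1.
(a,b)_2: α=-12, β=-6; u≡1, v≡5 (mod 8); ε(u)ε(v)=0·0, αω(v)=-12·1, βω(u)=-6·0; sum ≡ 0  ⇒  +1.
|Ram(-95095, 8645)| = 2, even; anisotropic at {11, 13}.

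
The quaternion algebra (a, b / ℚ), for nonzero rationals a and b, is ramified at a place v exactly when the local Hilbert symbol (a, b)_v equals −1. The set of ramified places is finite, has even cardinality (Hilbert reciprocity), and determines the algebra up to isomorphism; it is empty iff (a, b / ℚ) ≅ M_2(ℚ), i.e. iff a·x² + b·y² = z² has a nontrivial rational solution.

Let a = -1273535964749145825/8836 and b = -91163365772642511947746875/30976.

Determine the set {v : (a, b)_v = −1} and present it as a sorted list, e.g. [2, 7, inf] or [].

[5, 29, 31, inf]

Mod squares: a ≡ -217, b ≡ -13195. Check v ∈ {∞, 2, 3, 5, 7, 11, 13, 19, 23, 29, 31, 47}.
v=29: a=29^2·(≡14), b=29^3·(≡16) mod 29; (14|29)=-1, (16|29)=+1; (−1)^{2·3·14}·(-1)^3·(+1)^2 = -1.
v=31: a=31^3·(≡17), b=31^4·(≡6) mod 31; (17|31)=-1, (6|31)=-1; (−1)^{3·4·15}·(-1)^4·(-1)^3 = -1.
v=5: a=5^2·(≡2), b=5^5·(≡1) mod 5; (2|5)=-1, (1|5)=+1; (−1)^{2·5·2}·(-1)^5·(+1)^2 = -1.
v=3: a=3^2·(≡2), b=3^2·(≡2) mod 3; (2|3)=-1, (2|3)=-1; (−1)^{2·2·1}·(-1)^2·(-1)^2 = +1.
v=11: a=11^0·(≡3), b=11^-2·(≡3) mod 11; (3|11)=+1, (3|11)=+1; (−1)^{0·-2·5}·(+1)^-2·(+1)^0 = +1.
v=13: a=13^2·(≡3), b=13^3·(≡3) mod 13; (3|13)=+1, (3|13)=+1; (−1)^{2·3·6}·(+1)^3·(+1)^2 = +1.
v=2: v_2(a)=-2, v_2(b)=-8; units ≡ 7, 5 (mod 8); ε·ε+αω+βω = 1·0+-2·1+-8·0 ≡ 0  ⇒  (a,b)_2 = +1.
v=7: a=7^1·(≡1), b=7^3·(≡6) mod 7; (1|7)=+1, (6|7)=-1; (−1)^{1·3·3}·(+1)^3·(-1)^1 = +1.
v=19: a=19^2·(≡16), b=19^2·(≡12) mod 19; (16|19)=+1, (12|19)=-1; (−1)^{2·2·9}·(+1)^2·(-1)^2 = +1.
v=23: a=23^2·(≡6), b=23^2·(≡5) mod 23; (6|23)=+1, (5|23)=-1; (−1)^{2·2·11}·(+1)^2·(-1)^2 = +1.
v=∞: -217 < 0 and -13195 < 0  ⇒  (a,b)_∞ = -1.
v=47: a=47^-2·(≡7), b=47^0·(≡16) mod 47; (7|47)=+1, (16|47)=+1; (−1)^{-2·0·23}·(+1)^0·(+1)^-2 = +1.
Ram(-217, -13195) = {5, 29, 31, ∞}; no ℚ_5-point on the conic.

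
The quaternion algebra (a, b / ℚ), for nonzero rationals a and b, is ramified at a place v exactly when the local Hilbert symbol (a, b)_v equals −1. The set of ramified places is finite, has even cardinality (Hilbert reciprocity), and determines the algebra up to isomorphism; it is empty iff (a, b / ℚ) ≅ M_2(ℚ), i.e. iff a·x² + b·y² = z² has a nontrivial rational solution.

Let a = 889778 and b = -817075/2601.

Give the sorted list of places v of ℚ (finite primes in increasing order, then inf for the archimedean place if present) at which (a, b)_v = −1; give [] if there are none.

(a, b) ≡ (2, -667) mod (ℚ^×)²; places V = {2, 3, 5, 7, 17, 23, 29, ∞}.
(a,b)_5: α=0, u≡3; β=2, v≡2 (mod 5); (3|5)=-1, (2|5)=-1; sign (−1)^0·-1^2·-1^0 = +1.
(a,b)_∞: sgn(2)=+, sgn(-667)=−, so +1.
(a,b)_7: α=0, u≡1; β=2, v≡5 (mod 7); (1|7)=+1, (5|7)=-1; sign (−1)^0·+1^2·-1^0 = +1.
(a,b)_23: α=2, u≡3; β=1, v≡5 (mod 23); (3|23)=+1, (5|23)=-1; sign (−1)^0·+1^1·-1^2 = +1.
(a,b)_2: α=1, β=0; u≡1, v≡5 (mod 8); ε(u)ε(v)=0·0, αω(v)=1·1, βω(u)=0·0; sum ≡ 1  ⇒  -1.
(a,b)_17: α=0, u≡15; β=-2, v≡9 (mod 17); (15|17)=+1, (9|17)=+1; sign (−1)^0·+1^-2·+1^0 = +1.
(a,b)_29: α=2, u≡14; β=1, v≡5 (mod 29); (14|29)=-1, (5|29)=+1; sign (−1)^0·-1^1·+1^2 = -1.
(a,b)_3: α=0, u≡2; β=-2, v≡2 (mod 3); (2|3)=-1, (2|3)=-1; sign (−1)^0·-1^-2·-1^0 = +1.
|Ram(2, -667)| = 2, even; anisotropic at {2, 29}.

[2, 29]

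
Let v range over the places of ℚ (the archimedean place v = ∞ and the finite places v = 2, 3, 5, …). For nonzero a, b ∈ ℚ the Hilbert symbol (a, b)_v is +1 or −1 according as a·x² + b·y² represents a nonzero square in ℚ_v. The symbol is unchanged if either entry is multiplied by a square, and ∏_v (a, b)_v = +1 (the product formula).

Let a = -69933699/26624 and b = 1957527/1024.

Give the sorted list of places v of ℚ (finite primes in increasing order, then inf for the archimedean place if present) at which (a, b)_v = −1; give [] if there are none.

Mod squares: a ≡ -277134, b ≡ 143. Check v ∈ {∞, 2, 3, 11, 13, 17, 19}.
v=2: v_2(a)=-11, v_2(b)=-10; units ≡ 1, 7 (mod 8); ε·ε+αω+βω = 0·1+-11·0+-10·0 ≡ 0  ⇒  (a,b)_2 = +1.
v=∞: -277134 < 0 and 143 > 0  ⇒  (a,b)_∞ = +1.
v=3: a=3^9·(≡1), b=3^4·(≡2) mod 3; (1|3)=+1, (2|3)=-1; (−1)^{9·4·1}·(+1)^4·(-1)^9 = -1.
v=19: a=19^1·(≡7), b=19^0·(≡12) mod 19; (7|19)=+1, (12|19)=-1; (−1)^{1·0·9}·(+1)^0·(-1)^1 = -1.
v=13: a=13^-1·(≡5), b=13^3·(≡2) mod 13; (5|13)=-1, (2|13)=-1; (−1)^{-1·3·6}·(-1)^3·(-1)^-1 = +1.
v=17: a=17^1·(≡16), b=17^0·(≡7) mod 17; (16|17)=+1, (7|17)=-1; (−1)^{1·0·8}·(+1)^0·(-1)^1 = -1.
v=11: a=11^1·(≡7), b=11^1·(≡10) mod 11; (7|11)=-1, (10|11)=-1; (−1)^{1·1·5}·(-1)^1·(-1)^1 = -1.
|Ram(-277134, 143)| = 4, even; anisotropic at {3, 11, 17, 19}.

[3, 11, 17, 19]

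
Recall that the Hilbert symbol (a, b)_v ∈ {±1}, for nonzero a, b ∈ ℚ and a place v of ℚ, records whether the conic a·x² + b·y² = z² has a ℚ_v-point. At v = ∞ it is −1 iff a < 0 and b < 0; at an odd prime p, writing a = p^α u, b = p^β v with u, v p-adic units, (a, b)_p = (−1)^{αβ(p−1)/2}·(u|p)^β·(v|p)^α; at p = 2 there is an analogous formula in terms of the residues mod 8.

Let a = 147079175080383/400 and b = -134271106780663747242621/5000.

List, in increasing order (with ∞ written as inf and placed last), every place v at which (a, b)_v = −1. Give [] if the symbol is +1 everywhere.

[2, 13, 17, 19]

(a, b) ≡ (9367, -442) mod (ℚ^×)²; places V = {2, 3, 5, 7, 13, 17, 19, 29, ∞}.
(a,b)_29: α=1, u≡7; β=2, v≡4 (mod 29); (7|29)=+1, (4|29)=+1; sign (−1)^0·+1^2·+1^1 = +1.
(a,b)_7: α=2, u≡4; β=4, v≡5 (mod 7); (4|7)=+1, (5|7)=-1; sign (−1)^0·+1^4·-1^2 = +1.
(a,b)_∞: sgn(9367)=+, sgn(-442)=−, so +1.
(a,b)_3: α=8, u≡1; β=10, v≡2 (mod 3); (1|3)=+1, (2|3)=-1; sign (−1)^0·+1^10·-1^8 = +1.
(a,b)_5: α=-2, u≡3; β=-4, v≡3 (mod 5); (3|5)=-1, (3|5)=-1; sign (−1)^0·-1^-4·-1^-2 = +1.
(a,b)_19: α=1, u≡15; β=2, v≡12 (mod 19); (15|19)=-1, (12|19)=-1; sign (−1)^0·-1^2·-1^1 = -1.
(a,b)_2: α=-4, β=-3; u≡7, v≡3 (mod 8); ε(u)ε(v)=1·1, αω(v)=-4·1, βω(u)=-3·0; sum ≡ 1  ⇒  -1.
(a,b)_13: α=2, u≡7; β=3, v≡11 (mod 13); (7|13)=-1, (11|13)=-1; sign (−1)^0·-1^3·-1^2 = -1.
(a,b)_17: α=3, u≡6; β=5, v≡9 (mod 17); (6|17)=-1, (9|17)=+1; sign (−1)^0·-1^5·+1^3 = -1.
|Ram(9367, -442)| = 4, even; anisotropic at {2, 13, 17, 19}.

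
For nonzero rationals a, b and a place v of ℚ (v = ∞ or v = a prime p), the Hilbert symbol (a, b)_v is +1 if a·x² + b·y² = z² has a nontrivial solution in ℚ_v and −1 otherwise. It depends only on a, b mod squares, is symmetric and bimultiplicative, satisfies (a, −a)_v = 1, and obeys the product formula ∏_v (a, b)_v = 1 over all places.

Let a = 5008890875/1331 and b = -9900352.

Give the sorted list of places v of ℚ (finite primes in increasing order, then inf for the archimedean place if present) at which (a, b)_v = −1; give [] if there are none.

[5, 11, 41, 53]

Mod squares: a ≡ 2620585, b ≡ -3157. Check v ∈ {∞, 2, 5, 7, 11, 29, 31, 41, 53}.
v=5: a=5^3·(≡2), b=5^0·(≡3) mod 5; (2|5)=-1, (3|5)=-1; (−1)^{3·0·2}·(-1)^0·(-1)^3 = -1.
v=53: a=53^1·(≡9), b=53^0·(≡48) mod 53; (9|53)=+1, (48|53)=-1; (−1)^{1·0·26}·(+1)^0·(-1)^1 = -1.
v=11: a=11^-3·(≡10), b=11^1·(≡10) mod 11; (10|11)=-1, (10|11)=-1; (−1)^{-3·1·5}·(-1)^1·(-1)^-3 = -1.
v=29: a=29^3·(≡1), b=29^0·(≡16) mod 29; (1|29)=+1, (16|29)=+1; (−1)^{3·0·14}·(+1)^0·(+1)^3 = +1.
v=2: v_2(a)=0, v_2(b)=6; units ≡ 1, 3 (mod 8); ε·ε+αω+βω = 0·1+0·1+6·0 ≡ 0  ⇒  (a,b)_2 = +1.
v=41: a=41^0·(≡24), b=41^1·(≡18) mod 41; (24|41)=-1, (18|41)=+1; (−1)^{0·1·20}·(-1)^1·(+1)^0 = -1.
v=31: a=31^1·(≡26), b=31^0·(≡25) mod 31; (26|31)=-1, (25|31)=+1; (−1)^{1·0·15}·(-1)^0·(+1)^1 = +1.
v=∞: 2620585 > 0 and -3157 < 0  ⇒  (a,b)_∞ = +1.
v=7: a=7^0·(≡2), b=7^3·(≡4) mod 7; (2|7)=+1, (4|7)=+1; (−1)^{0·3·3}·(+1)^3·(+1)^0 = +1.
|Ram(2620585, -3157)| = 4, even; anisotropic at {5, 11, 41, 53}.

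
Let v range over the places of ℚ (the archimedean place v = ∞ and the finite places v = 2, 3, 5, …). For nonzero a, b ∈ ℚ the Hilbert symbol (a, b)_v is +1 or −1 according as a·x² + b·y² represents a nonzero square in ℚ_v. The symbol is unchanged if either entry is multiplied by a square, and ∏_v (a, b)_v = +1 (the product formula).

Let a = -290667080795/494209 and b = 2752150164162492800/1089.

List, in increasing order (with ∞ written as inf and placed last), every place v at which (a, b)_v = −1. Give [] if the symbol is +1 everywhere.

[2, 5, 19, 23, 31, 47]

Mod squares: a ≡ -1023155, b ≡ 41078. Check v ∈ {∞, 2, 3, 5, 7, 11, 13, 19, 23, 31, 37, 41, 47}.
v=23: a=23^1·(≡17), b=23^3·(≡22) mod 23; (17|23)=-1, (22|23)=-1; (−1)^{1·3·11}·(-1)^3·(-1)^1 = -1.
v=11: a=11^0·(≡8), b=11^-2·(≡4) mod 11; (8|11)=-1, (4|11)=+1; (−1)^{0·-2·5}·(-1)^-2·(+1)^0 = +1.
v=41: a=41^3·(≡27), b=41^2·(≡36) mod 41; (27|41)=-1, (36|41)=+1; (−1)^{3·2·20}·(-1)^2·(+1)^3 = +1.
v=13: a=13^2·(≡1), b=13^0·(≡7) mod 13; (1|13)=+1, (7|13)=-1; (−1)^{2·0·6}·(+1)^0·(-1)^2 = +1.
v=47: a=47^0·(≡31), b=47^1·(≡14) mod 47; (31|47)=-1, (14|47)=+1; (−1)^{0·1·23}·(-1)^1·(+1)^0 = -1.
v=2: v_2(a)=0, v_2(b)=7; units ≡ 5, 3 (mod 8); ε·ε+αω+βω = 0·1+0·1+7·1 ≡ 1  ⇒  (a,b)_2 = -1.
v=∞: -1023155 < 0 and 41078 > 0  ⇒  (a,b)_∞ = +1.
v=37: a=37^-2·(≡35), b=37^0·(≡5) mod 37; (35|37)=-1, (5|37)=-1; (−1)^{-2·0·18}·(-1)^0·(-1)^-2 = +1.
v=3: a=3^0·(≡1), b=3^-2·(≡2) mod 3; (1|3)=+1, (2|3)=-1; (−1)^{0·-2·1}·(+1)^-2·(-1)^0 = +1.
v=31: a=31^1·(≡16), b=31^2·(≡26) mod 31; (16|31)=+1, (26|31)=-1; (−1)^{1·2·15}·(+1)^2·(-1)^1 = -1.
v=7: a=7^1·(≡1), b=7^2·(≡2) mod 7; (1|7)=+1, (2|7)=+1; (−1)^{1·2·3}·(+1)^2·(+1)^1 = +1.
v=19: a=19^-2·(≡14), b=19^1·(≡10) mod 19; (14|19)=-1, (10|19)=-1; (−1)^{-2·1·9}·(-1)^1·(-1)^-2 = -1.
v=5: a=5^1·(≡4), b=5^2·(≡3) mod 5; (4|5)=+1, (3|5)=-1; (−1)^{1·2·2}·(+1)^2·(-1)^1 = -1.
(-1023155, 41078 / ℚ) ramifies at {2, 5, 19, 23, 31, 47}: a division algebra.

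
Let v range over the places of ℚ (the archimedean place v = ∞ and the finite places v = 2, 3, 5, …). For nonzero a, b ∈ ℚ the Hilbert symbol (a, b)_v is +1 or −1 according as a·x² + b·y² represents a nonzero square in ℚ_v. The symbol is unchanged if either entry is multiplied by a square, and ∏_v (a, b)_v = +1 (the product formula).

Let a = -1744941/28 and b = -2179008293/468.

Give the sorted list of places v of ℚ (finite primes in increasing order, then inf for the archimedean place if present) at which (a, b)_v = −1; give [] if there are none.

(a, b) ≡ (-100947, -5681) mod (ℚ^×)²; places V = {2, 3, 7, 11, 13, 19, 23, 29, ∞}.
(a,b)_11: α=3, u≡7; β=2, v≡7 (mod 11); (7|11)=-1, (7|11)=-1; sign (−1)^0·-1^2·-1^3 = -1.
(a,b)_19: α=1, u≡5; β=1, v≡11 (mod 19); (5|19)=+1, (11|19)=+1; sign (−1)^1·+1^1·+1^1 = -1.
(a,b)_29: α=0, u≡11; β=2, v≡8 (mod 29); (11|29)=-1, (8|29)=-1; sign (−1)^0·-1^2·-1^0 = +1.
(a,b)_23: α=1, u≡2; β=1, v≡2 (mod 23); (2|23)=+1, (2|23)=+1; sign (−1)^1·+1^1·+1^1 = -1.
(a,b)_7: α=-1, u≡3; β=2, v≡6 (mod 7); (3|7)=-1, (6|7)=-1; sign (−1)^0·-1^2·-1^-1 = -1.
(a,b)_2: α=-2, β=-2; u≡5, v≡7 (mod 8); ε(u)ε(v)=0·1, αω(v)=-2·0, βω(u)=-2·1; sum ≡ 0  ⇒  +1.
(a,b)_3: α=1, u≡2; β=-2, v≡1 (mod 3); (2|3)=-1, (1|3)=+1; sign (−1)^0·-1^-2·+1^1 = +1.
(a,b)_13: α=0, u≡5; β=-1, v≡11 (mod 13); (5|13)=-1, (11|13)=-1; sign (−1)^0·-1^-1·-1^0 = -1.
(a,b)_∞: sgn(-100947)=−, sgn(-5681)=−, so -1.
|Ram(-100947, -5681)| = 6, even; anisotropic at {7, 11, 13, 19, 23, ∞}.

[7, 11, 13, 19, 23, inf]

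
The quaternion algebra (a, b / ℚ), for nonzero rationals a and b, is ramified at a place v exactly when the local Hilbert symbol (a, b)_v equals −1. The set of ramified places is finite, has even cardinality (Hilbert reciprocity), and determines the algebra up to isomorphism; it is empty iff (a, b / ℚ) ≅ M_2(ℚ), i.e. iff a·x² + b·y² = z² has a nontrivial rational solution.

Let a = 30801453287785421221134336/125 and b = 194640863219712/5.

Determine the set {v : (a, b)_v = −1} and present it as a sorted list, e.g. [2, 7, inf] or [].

[3, 5, 13, 17, 23, 29]

Mod squares: a ≡ 3570, b ≡ 1864265. Check v ∈ {∞, 2, 3, 5, 7, 13, 17, 23, 29, 43}.
v=2: v_2(a)=31, v_2(b)=12; units ≡ 1, 1 (mod 8); ε·ε+αω+βω = 0·0+31·0+12·0 ≡ 0  ⇒  (a,b)_2 = +1.
v=13: a=13^2·(≡5), b=13^1·(≡6) mod 13; (5|13)=-1, (6|13)=-1; (−1)^{2·1·6}·(-1)^1·(-1)^2 = -1.
v=23: a=23^2·(≡21), b=23^1·(≡18) mod 23; (21|23)=-1, (18|23)=+1; (−1)^{2·1·11}·(-1)^1·(+1)^2 = -1.
v=∞: 3570 > 0 and 1864265 > 0  ⇒  (a,b)_∞ = +1.
v=43: a=43^2·(≡24), b=43^1·(≡13) mod 43; (24|43)=+1, (13|43)=+1; (−1)^{2·1·21}·(+1)^1·(+1)^2 = +1.
v=3: a=3^1·(≡2), b=3^2·(≡2) mod 3; (2|3)=-1, (2|3)=-1; (−1)^{1·2·1}·(-1)^2·(-1)^1 = -1.
v=17: a=17^3·(≡10), b=17^2·(≡12) mod 17; (10|17)=-1, (12|17)=-1; (−1)^{3·2·8}·(-1)^2·(-1)^3 = -1.
v=7: a=7^1·(≡3), b=7^2·(≡4) mod 7; (3|7)=-1, (4|7)=+1; (−1)^{1·2·3}·(-1)^2·(+1)^1 = +1.
v=5: a=5^-3·(≡1), b=5^-1·(≡2) mod 5; (1|5)=+1, (2|5)=-1; (−1)^{-3·-1·2}·(+1)^-1·(-1)^-3 = -1.
v=29: a=29^2·(≡12), b=29^1·(≡3) mod 29; (12|29)=-1, (3|29)=-1; (−1)^{2·1·14}·(-1)^1·(-1)^2 = -1.
Ram(3570, 1864265) = {3, 5, 13, 17, 23, 29}; no ℚ_3-point on the conic.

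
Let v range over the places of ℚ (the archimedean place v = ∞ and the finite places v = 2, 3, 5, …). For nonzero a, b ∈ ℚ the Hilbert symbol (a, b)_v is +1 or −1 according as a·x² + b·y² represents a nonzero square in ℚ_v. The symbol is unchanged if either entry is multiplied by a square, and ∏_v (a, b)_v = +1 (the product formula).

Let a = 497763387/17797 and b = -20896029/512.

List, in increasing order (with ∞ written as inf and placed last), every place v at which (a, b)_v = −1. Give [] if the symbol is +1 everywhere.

(a, b) ≡ (8151, -8778) mod (ℚ^×)²; places V = {2, 3, 7, 11, 13, 19, 23, 37, ∞}.
(a,b)_37: α=-2, u≡10; β=0, v≡28 (mod 37); (10|37)=+1, (28|37)=+1; sign (−1)^0·+1^0·+1^-2 = +1.
(a,b)_23: α=0, u≡12; β=2, v≡6 (mod 23); (12|23)=+1, (6|23)=+1; sign (−1)^0·+1^2·+1^0 = +1.
(a,b)_3: α=9, u≡2; β=3, v≡2 (mod 3); (2|3)=-1, (2|3)=-1; sign (−1)^1·-1^3·-1^9 = -1.
(a,b)_∞: sgn(8151)=+, sgn(-8778)=−, so +1.
(a,b)_19: α=1, u≡16; β=1, v≡14 (mod 19); (16|19)=+1, (14|19)=-1; sign (−1)^1·+1^1·-1^1 = +1.
(a,b)_2: α=0, β=-9; u≡7, v≡3 (mod 8); ε(u)ε(v)=1·1, αω(v)=0·1, βω(u)=-9·0; sum ≡ 1  ⇒  -1.
(a,b)_11: α=3, u≡1; β=1, v≡1 (mod 11); (1|11)=+1, (1|11)=+1; sign (−1)^1·+1^1·+1^3 = -1.
(a,b)_13: α=-1, u≡1; β=0, v≡3 (mod 13); (1|13)=+1, (3|13)=+1; sign (−1)^0·+1^0·+1^-1 = +1.
(a,b)_7: α=0, u≡3; β=1, v≡3 (mod 7); (3|7)=-1, (3|7)=-1; sign (−1)^0·-1^1·-1^0 = -1.
|Ram(8151, -8778)| = 4, even; anisotropic at {2, 3, 7, 11}.

[2, 3, 7, 11]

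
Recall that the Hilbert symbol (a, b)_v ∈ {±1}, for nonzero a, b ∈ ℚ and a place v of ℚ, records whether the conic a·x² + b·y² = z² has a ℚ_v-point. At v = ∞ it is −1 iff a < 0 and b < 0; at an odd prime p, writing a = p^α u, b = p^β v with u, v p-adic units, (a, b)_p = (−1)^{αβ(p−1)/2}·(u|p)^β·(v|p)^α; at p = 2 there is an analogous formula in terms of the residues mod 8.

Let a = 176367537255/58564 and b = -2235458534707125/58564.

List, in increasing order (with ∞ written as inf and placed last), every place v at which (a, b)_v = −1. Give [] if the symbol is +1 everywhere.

[2, 3, 5, 17]

Mod squares: a ≡ 255, b ≡ -85. Check v ∈ {∞, 2, 3, 5, 7, 11, 13, 17}.
v=11: a=11^-4·(≡2), b=11^-4·(≡5) mod 11; (2|11)=-1, (5|11)=+1; (−1)^{-4·-4·5}·(-1)^-4·(+1)^-4 = +1.
v=∞: 255 > 0 and -85 < 0  ⇒  (a,b)_∞ = +1.
v=7: a=7^2·(≡6), b=7^2·(≡5) mod 7; (6|7)=-1, (5|7)=-1; (−1)^{2·2·3}·(-1)^2·(-1)^2 = +1.
v=13: a=13^2·(≡8), b=13^4·(≡11) mod 13; (8|13)=-1, (11|13)=-1; (−1)^{2·4·6}·(-1)^4·(-1)^2 = +1.
v=3: a=3^1·(≡1), b=3^2·(≡2) mod 3; (1|3)=+1, (2|3)=-1; (−1)^{1·2·1}·(+1)^2·(-1)^1 = -1.
v=17: a=17^5·(≡4), b=17^5·(≡11) mod 17; (4|17)=+1, (11|17)=-1; (−1)^{5·5·8}·(+1)^5·(-1)^5 = -1.
v=2: v_2(a)=-2, v_2(b)=-2; units ≡ 7, 3 (mod 8); ε·ε+αω+βω = 1·1+-2·1+-2·0 ≡ 1  ⇒  (a,b)_2 = -1.
v=5: a=5^1·(≡4), b=5^3·(≡2) mod 5; (4|5)=+1, (2|5)=-1; (−1)^{1·3·2}·(+1)^3·(-1)^1 = -1.
(255, -85 / ℚ) ramifies at {2, 3, 5, 17}: a division algebra.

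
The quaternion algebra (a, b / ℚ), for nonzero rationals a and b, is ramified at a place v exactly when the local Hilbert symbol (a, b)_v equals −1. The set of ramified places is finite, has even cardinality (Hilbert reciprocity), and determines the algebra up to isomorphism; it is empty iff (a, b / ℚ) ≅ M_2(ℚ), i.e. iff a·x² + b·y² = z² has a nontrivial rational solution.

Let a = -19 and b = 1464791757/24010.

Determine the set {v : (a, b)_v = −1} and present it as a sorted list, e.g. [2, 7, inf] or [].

(a, b) ≡ (-19, 125970) mod (ℚ^×)²; places V = {2, 3, 5, 7, 11, 13, 17, 19, 31, ∞}.
(a,b)_7: α=0, u≡2; β=-4, v≡3 (mod 7); (2|7)=+1, (3|7)=-1; sign (−1)^0·+1^-4·-1^0 = +1.
(a,b)_17: α=0, u≡15; β=1, v≡13 (mod 17); (15|17)=+1, (13|17)=+1; sign (−1)^0·+1^1·+1^0 = +1.
(a,b)_2: α=0, β=-1; u≡5, v≡1 (mod 8); ε(u)ε(v)=0·0, αω(v)=0·0, βω(u)=-1·1; sum ≡ 1  ⇒  -1.
(a,b)_3: α=0, u≡2; β=1, v≡2 (mod 3); (2|3)=-1, (2|3)=-1; sign (−1)^0·-1^1·-1^0 = -1.
(a,b)_13: α=0, u≡7; β=1, v≡2 (mod 13); (7|13)=-1, (2|13)=-1; sign (−1)^0·-1^1·-1^0 = -1.
(a,b)_11: α=0, u≡3; β=2, v≡1 (mod 11); (3|11)=+1, (1|11)=+1; sign (−1)^0·+1^2·+1^0 = +1.
(a,b)_5: α=0, u≡1; β=-1, v≡1 (mod 5); (1|5)=+1, (1|5)=+1; sign (−1)^0·+1^-1·+1^0 = +1.
(a,b)_31: α=0, u≡12; β=2, v≡27 (mod 31); (12|31)=-1, (27|31)=-1; sign (−1)^0·-1^2·-1^0 = +1.
(a,b)_∞: sgn(-19)=−, sgn(125970)=+, so +1.
(a,b)_19: α=1, u≡18; β=1, v≡13 (mod 19); (18|19)=-1, (13|19)=-1; sign (−1)^1·-1^1·-1^1 = -1.
Ram(-19, 125970) = {2, 3, 13, 19}; no ℚ_2-point on the conic.

[2, 3, 13, 19]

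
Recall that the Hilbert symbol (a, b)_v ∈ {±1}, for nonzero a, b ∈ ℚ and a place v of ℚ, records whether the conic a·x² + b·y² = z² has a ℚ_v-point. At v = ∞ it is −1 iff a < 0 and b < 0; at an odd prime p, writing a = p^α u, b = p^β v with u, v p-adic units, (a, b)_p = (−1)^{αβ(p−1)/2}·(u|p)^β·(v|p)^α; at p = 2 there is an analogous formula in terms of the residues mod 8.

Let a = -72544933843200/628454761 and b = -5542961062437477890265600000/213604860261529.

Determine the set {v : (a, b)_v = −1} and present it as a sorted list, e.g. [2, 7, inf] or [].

(a, b) ≡ (-29393, -1365) mod (ℚ^×)²; places V = {2, 3, 5, 7, 11, 13, 17, 19, 23, 43, 53, ∞}.
(a,b)_∞: sgn(-29393)=−, sgn(-1365)=−, so -1.
(a,b)_7: α=1, u≡2; β=3, v≡4 (mod 7); (2|7)=+1, (4|7)=+1; sign (−1)^1·+1^3·+1^1 = -1.
(a,b)_19: α=1, u≡4; β=2, v≡15 (mod 19); (4|19)=+1, (15|19)=-1; sign (−1)^0·+1^2·-1^1 = -1.
(a,b)_3: α=6, u≡1; β=9, v≡1 (mod 3); (1|3)=+1, (1|3)=+1; sign (−1)^0·+1^9·+1^6 = +1.
(a,b)_53: α=-2, u≡26; β=-4, v≡29 (mod 53); (26|53)=-1, (29|53)=+1; sign (−1)^0·-1^-4·+1^-2 = +1.
(a,b)_17: α=1, u≡5; β=2, v≡6 (mod 17); (5|17)=-1, (6|17)=-1; sign (−1)^0·-1^2·-1^1 = -1.
(a,b)_43: α=-2, u≡39; β=-2, v≡15 (mod 43); (39|43)=-1, (15|43)=+1; sign (−1)^0·-1^-2·+1^-2 = +1.
(a,b)_11: α=-2, u≡7; β=-4, v≡8 (mod 11); (7|11)=-1, (8|11)=-1; sign (−1)^0·-1^-4·-1^-2 = +1.
(a,b)_5: α=2, u≡2; β=5, v≡2 (mod 5); (2|5)=-1, (2|5)=-1; sign (−1)^0·-1^5·-1^2 = -1.
(a,b)_2: α=8, β=12; u≡7, v≡3 (mod 8); ε(u)ε(v)=1·1, αω(v)=8·1, βω(u)=12·0; sum ≡ 1  ⇒  -1.
(a,b)_13: α=1, u≡3; β=3, v≡10 (mod 13); (3|13)=+1, (10|13)=+1; sign (−1)^0·+1^3·+1^1 = +1.
(a,b)_23: α=2, u≡4; β=4, v≡17 (mod 23); (4|23)=+1, (17|23)=-1; sign (−1)^0·+1^4·-1^2 = +1.
Ram(-29393, -1365) = {2, 5, 7, 17, 19, ∞}; no ℚ_2-point on the conic.

[2, 5, 7, 17, 19, inf]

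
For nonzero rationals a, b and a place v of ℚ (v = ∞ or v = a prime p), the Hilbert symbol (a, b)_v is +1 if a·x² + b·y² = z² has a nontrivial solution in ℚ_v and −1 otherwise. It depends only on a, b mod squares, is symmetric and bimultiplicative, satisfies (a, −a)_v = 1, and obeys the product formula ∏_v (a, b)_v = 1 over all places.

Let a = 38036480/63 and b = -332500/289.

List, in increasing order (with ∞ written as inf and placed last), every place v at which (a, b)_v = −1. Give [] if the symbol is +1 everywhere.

[2, 5, 17, 23]

Mod squares: a ≡ 260015, b ≡ -133. Check v ∈ {∞, 2, 3, 5, 7, 17, 19, 23}.
v=3: a=3^-2·(≡2), b=3^0·(≡2) mod 3; (2|3)=-1, (2|3)=-1; (−1)^{-2·0·1}·(-1)^0·(-1)^-2 = +1.
v=19: a=19^1·(≡7), b=19^1·(≡14) mod 19; (7|19)=+1, (14|19)=-1; (−1)^{1·1·9}·(+1)^1·(-1)^1 = +1.
v=2: v_2(a)=10, v_2(b)=2; units ≡ 7, 3 (mod 8); ε·ε+αω+βω = 1·1+10·1+2·0 ≡ 1  ⇒  (a,b)_2 = -1.
v=5: a=5^1·(≡2), b=5^4·(≡2) mod 5; (2|5)=-1, (2|5)=-1; (−1)^{1·4·2}·(-1)^4·(-1)^1 = -1.
v=∞: 260015 > 0 and -133 < 0  ⇒  (a,b)_∞ = +1.
v=7: a=7^-1·(≡3), b=7^1·(≡1) mod 7; (3|7)=-1, (1|7)=+1; (−1)^{-1·1·3}·(-1)^1·(+1)^-1 = +1.
v=23: a=23^1·(≡13), b=23^0·(≡15) mod 23; (13|23)=+1, (15|23)=-1; (−1)^{1·0·11}·(+1)^0·(-1)^1 = -1.
v=17: a=17^1·(≡3), b=17^-2·(≡3) mod 17; (3|17)=-1, (3|17)=-1; (−1)^{1·-2·8}·(-1)^-2·(-1)^1 = -1.
|Ram(260015, -133)| = 4, even; anisotropic at {2, 5, 17, 23}.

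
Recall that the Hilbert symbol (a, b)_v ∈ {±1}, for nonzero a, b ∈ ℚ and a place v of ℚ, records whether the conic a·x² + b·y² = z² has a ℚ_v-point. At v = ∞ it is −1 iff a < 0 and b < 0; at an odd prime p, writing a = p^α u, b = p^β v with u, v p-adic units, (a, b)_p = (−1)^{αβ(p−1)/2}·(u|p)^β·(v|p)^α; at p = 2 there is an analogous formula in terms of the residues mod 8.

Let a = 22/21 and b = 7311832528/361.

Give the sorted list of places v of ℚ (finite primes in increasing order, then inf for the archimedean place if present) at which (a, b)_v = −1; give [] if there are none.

Mod squares: a ≡ 462, b ≡ 13. Check v ∈ {∞, 2, 3, 7, 11, 13, 19}.
v=11: a=11^1·(≡9), b=11^4·(≡7) mod 11; (9|11)=+1, (7|11)=-1; (−1)^{1·4·5}·(+1)^4·(-1)^1 = -1.
v=2: v_2(a)=1, v_2(b)=4; units ≡ 7, 5 (mod 8); ε·ε+αω+βω = 1·0+1·1+4·0 ≡ 1  ⇒  (a,b)_2 = -1.
v=∞: 462 > 0 and 13 > 0  ⇒  (a,b)_∞ = +1.
v=19: a=19^0·(≡11), b=19^-2·(≡18) mod 19; (11|19)=+1, (18|19)=-1; (−1)^{0·-2·9}·(+1)^-2·(-1)^0 = +1.
v=13: a=13^0·(≡6), b=13^1·(≡12) mod 13; (6|13)=-1, (12|13)=+1; (−1)^{0·1·6}·(-1)^1·(+1)^0 = -1.
v=3: a=3^-1·(≡1), b=3^0·(≡1) mod 3; (1|3)=+1, (1|3)=+1; (−1)^{-1·0·1}·(+1)^0·(+1)^-1 = +1.
v=7: a=7^-1·(≡5), b=7^4·(≡5) mod 7; (5|7)=-1, (5|7)=-1; (−1)^{-1·4·3}·(-1)^4·(-1)^-1 = -1.
Ram(462, 13) = {2, 7, 11, 13}; no ℚ_2-point on the conic.

[2, 7, 11, 13]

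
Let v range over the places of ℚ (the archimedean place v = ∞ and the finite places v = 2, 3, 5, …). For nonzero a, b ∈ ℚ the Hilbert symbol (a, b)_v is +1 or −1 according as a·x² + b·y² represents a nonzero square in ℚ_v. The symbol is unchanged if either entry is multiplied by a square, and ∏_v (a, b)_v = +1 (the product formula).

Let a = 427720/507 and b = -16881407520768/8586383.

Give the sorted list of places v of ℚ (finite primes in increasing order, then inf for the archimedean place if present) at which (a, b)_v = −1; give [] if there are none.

(a, b) ≡ (1110, -23883361) mod (ℚ^×)²; places V = {2, 3, 5, 7, 13, 17, 19, 23, 31, 37, 41, 43, 47, ∞}.
(a,b)_17: α=2, u≡11; β=0, v≡6 (mod 17); (11|17)=-1, (6|17)=-1; sign (−1)^0·-1^0·-1^2 = +1.
(a,b)_31: α=0, u≡4; β=1, v≡29 (mod 31); (4|31)=+1, (29|31)=-1; sign (−1)^0·+1^1·-1^0 = +1.
(a,b)_∞: sgn(1110)=+, sgn(-23883361)=−, so +1.
(a,b)_41: α=0, u≡6; β=1, v≡17 (mod 41); (6|41)=-1, (17|41)=-1; sign (−1)^0·-1^1·-1^0 = -1.
(a,b)_37: α=1, u≡12; β=0, v≡27 (mod 37); (12|37)=+1, (27|37)=+1; sign (−1)^0·+1^0·+1^1 = +1.
(a,b)_19: α=0, u≡14; β=1, v≡15 (mod 19); (14|19)=-1, (15|19)=-1; sign (−1)^0·-1^1·-1^0 = -1.
(a,b)_47: α=0, u≡45; β=-2, v≡2 (mod 47); (45|47)=-1, (2|47)=+1; sign (−1)^0·-1^-2·+1^0 = +1.
(a,b)_7: α=0, u≡2; β=2, v≡4 (mod 7); (2|7)=+1, (4|7)=+1; sign (−1)^0·+1^2·+1^0 = +1.
(a,b)_3: α=-1, u≡1; β=4, v≡2 (mod 3); (1|3)=+1, (2|3)=-1; sign (−1)^0·+1^4·-1^-1 = -1.
(a,b)_13: α=-2, u≡11; β=-2, v≡5 (mod 13); (11|13)=-1, (5|13)=-1; sign (−1)^0·-1^-2·-1^-2 = +1.
(a,b)_23: α=0, u≡12; β=-1, v≡19 (mod 23); (12|23)=+1, (19|23)=-1; sign (−1)^0·+1^-1·-1^0 = +1.
(a,b)_5: α=1, u≡2; β=0, v≡4 (mod 5); (2|5)=-1, (4|5)=+1; sign (−1)^0·-1^0·+1^1 = +1.
(a,b)_43: α=0, u≡24; β=1, v≡17 (mod 43); (24|43)=+1, (17|43)=+1; sign (−1)^0·+1^1·+1^0 = +1.
(a,b)_2: α=3, β=12; u≡3, v≡7 (mod 8); ε(u)ε(v)=1·1, αω(v)=3·0, βω(u)=12·1; sum ≡ 1  ⇒  -1.
Ram(1110, -23883361) = {2, 3, 19, 41}; no ℚ_2-point on the conic.

[2, 3, 19, 41]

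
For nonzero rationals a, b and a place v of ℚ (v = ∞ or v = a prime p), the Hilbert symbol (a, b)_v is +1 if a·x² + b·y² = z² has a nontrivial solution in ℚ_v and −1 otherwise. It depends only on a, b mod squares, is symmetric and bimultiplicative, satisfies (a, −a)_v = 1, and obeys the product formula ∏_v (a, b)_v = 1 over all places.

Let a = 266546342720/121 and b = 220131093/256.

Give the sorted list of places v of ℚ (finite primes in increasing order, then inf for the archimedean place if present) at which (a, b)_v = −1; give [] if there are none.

[3, 5, 7, 13]

Mod squares: a ≡ 5, b ≡ 160797. Check v ∈ {∞, 2, 3, 5, 7, 11, 13, 19, 31, 37}.
v=11: a=11^-2·(≡9), b=11^0·(≡2) mod 11; (9|11)=+1, (2|11)=-1; (−1)^{-2·0·5}·(+1)^0·(-1)^-2 = +1.
v=3: a=3^0·(≡2), b=3^1·(≡1) mod 3; (2|3)=-1, (1|3)=+1; (−1)^{0·1·1}·(-1)^1·(+1)^0 = -1.
v=19: a=19^2·(≡5), b=19^1·(≡3) mod 19; (5|19)=+1, (3|19)=-1; (−1)^{2·1·9}·(+1)^1·(-1)^2 = +1.
v=7: a=7^4·(≡6), b=7^1·(≡4) mod 7; (6|7)=-1, (4|7)=+1; (−1)^{4·1·3}·(-1)^1·(+1)^4 = -1.
v=∞: 5 > 0 and 160797 > 0  ⇒  (a,b)_∞ = +1.
v=13: a=13^0·(≡2), b=13^1·(≡7) mod 13; (2|13)=-1, (7|13)=-1; (−1)^{0·1·6}·(-1)^1·(-1)^0 = -1.
v=31: a=31^2·(≡7), b=31^1·(≡14) mod 31; (7|31)=+1, (14|31)=+1; (−1)^{2·1·15}·(+1)^1·(+1)^2 = +1.
v=5: a=5^1·(≡4), b=5^0·(≡3) mod 5; (4|5)=+1, (3|5)=-1; (−1)^{1·0·2}·(+1)^0·(-1)^1 = -1.
v=37: a=37^0·(≡32), b=37^2·(≡14) mod 37; (32|37)=-1, (14|37)=-1; (−1)^{0·2·18}·(-1)^2·(-1)^0 = +1.
v=2: v_2(a)=6, v_2(b)=-8; units ≡ 5, 5 (mod 8); ε·ε+αω+βω = 0·0+6·1+-8·1 ≡ 0  ⇒  (a,b)_2 = +1.
(5, 160797 / ℚ) ramifies at {3, 5, 7, 13}: a division algebra.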